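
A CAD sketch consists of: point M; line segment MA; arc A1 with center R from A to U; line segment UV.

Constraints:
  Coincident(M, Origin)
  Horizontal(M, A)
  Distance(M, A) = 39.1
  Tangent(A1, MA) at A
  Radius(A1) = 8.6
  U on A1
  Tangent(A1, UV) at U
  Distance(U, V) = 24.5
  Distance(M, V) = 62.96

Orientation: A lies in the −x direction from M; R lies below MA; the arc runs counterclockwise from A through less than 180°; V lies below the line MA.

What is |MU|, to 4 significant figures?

47.34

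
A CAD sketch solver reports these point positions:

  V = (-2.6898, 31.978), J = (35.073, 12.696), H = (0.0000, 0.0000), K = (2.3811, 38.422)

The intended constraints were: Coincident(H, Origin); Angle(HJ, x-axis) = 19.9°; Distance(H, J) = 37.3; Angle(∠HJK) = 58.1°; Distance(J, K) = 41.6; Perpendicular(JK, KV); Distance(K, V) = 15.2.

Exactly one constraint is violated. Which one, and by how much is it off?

Distance(K, V) = 15.2 — off by 7.00.

H = (0.00, 0.00) ✓; HJ at 19.90° ✓; |HJ| = 37.30 ✓; ∠HJK = 58.10° ✓; |JK| = 41.60 ✓; ∠(JK, KV) = 90.00° ✓; |KV| = 8.200 ✗.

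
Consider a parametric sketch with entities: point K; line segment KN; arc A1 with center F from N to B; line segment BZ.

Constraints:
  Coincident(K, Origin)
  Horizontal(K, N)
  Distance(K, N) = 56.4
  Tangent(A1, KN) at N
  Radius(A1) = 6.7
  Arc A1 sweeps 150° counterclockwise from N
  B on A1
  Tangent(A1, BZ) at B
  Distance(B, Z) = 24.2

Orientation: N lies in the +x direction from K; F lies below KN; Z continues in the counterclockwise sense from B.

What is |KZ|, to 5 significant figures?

77.990

On A1, N sits at bearing 90° from F; a 150° counterclockwise sweep puts B at bearing 240°, so B = F + 6.7·(cos 240°, sin 240°) = (53.050, -12.502). The tangent condition forces FB to be normal to BZ, so BZ runs along (−sin 240°, cos 240°); with |BZ| = 24.2, Z = (74.008, -24.602). Then |KZ| = |Z − K| = 77.990.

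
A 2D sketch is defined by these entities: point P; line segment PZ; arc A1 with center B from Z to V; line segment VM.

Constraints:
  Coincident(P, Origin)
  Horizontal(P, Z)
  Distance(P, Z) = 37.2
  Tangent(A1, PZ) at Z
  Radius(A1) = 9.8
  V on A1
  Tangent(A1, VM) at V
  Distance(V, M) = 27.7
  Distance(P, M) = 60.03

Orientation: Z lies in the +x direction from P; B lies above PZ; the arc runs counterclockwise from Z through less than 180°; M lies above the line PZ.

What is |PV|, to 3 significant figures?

48.0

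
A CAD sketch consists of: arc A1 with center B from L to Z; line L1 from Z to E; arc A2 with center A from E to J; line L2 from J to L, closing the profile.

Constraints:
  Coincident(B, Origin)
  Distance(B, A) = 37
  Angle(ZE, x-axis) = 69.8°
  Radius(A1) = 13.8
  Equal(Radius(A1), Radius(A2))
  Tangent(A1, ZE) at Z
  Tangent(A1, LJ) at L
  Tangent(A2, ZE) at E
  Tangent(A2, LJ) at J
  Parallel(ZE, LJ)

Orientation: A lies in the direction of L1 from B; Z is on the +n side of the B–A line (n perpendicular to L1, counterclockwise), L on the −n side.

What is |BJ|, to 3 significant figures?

39.5

Tangency of A1 to both parallel lines with radius 13.8 puts Z and L at B ± 13.8·n: Z = (-13.0, 4.77), L = (13.0, -4.77). Equal radii place E and J the same way about A: E = A + 13.8·n = (-0.175, 39.5), J = A − 13.8·n = (25.7, 30.0). Then |BJ| = |J − B| = 39.5.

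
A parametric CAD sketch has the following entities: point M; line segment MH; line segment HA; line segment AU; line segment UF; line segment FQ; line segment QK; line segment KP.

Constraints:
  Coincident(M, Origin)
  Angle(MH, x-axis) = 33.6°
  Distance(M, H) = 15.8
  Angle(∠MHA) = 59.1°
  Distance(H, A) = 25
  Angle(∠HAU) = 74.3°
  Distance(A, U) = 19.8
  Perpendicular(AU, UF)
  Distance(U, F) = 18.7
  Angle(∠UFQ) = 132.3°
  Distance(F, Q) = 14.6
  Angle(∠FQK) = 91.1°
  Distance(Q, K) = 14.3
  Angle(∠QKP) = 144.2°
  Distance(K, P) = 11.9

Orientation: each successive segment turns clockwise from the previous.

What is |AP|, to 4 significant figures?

6.779

M is at the origin; MH runs at 33.6° with length 15.8, so H = (13.16, 8.744). ∠MHA = 59.1° gives HA at -87.30° from the x-axis; with |HA| = 25.0, A = (14.34, -16.23). ∠HAU = 74.3° gives AU at 167.0° from the x-axis; with |AU| = 19.8, U = (-4.955, -11.77). The perpendicularity gives UF at right angles to AU, so UF runs at 77.00°; with |UF| = 18.7, F = (-0.7481, 6.446). ∠UFQ = 132.3° gives FQ at 29.30° from the x-axis; with |FQ| = 14.6, Q = (11.98, 13.59). ∠FQK = 91.1° gives QK at -59.60° from the x-axis; with |QK| = 14.3, K = (19.22, 1.257). ∠QKP = 144.2° gives KP at -95.40° from the x-axis; with |KP| = 11.9, P = (18.10, -10.59). Then |AP| = |P − A| = 6.779.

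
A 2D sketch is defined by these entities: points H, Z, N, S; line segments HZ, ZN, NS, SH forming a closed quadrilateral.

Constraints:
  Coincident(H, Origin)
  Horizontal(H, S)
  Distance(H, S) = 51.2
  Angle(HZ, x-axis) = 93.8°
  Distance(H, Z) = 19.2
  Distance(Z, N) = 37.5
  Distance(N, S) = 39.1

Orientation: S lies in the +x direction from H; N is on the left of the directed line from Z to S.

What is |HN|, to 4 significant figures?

47.73

H is at the origin; H and S share the same y with |HS| = 51.2 and S in +x, so S = (51.2, 0). HZ runs at 93.8° with |HZ| = 19.2, so Z = (-1.272, 19.16). N is determined by |ZN| = 37.5 and |NS| = 39.1 together: it lies at the intersection of circle(Z, 37.5) and circle(S, 39.1). With |ZS| = 55.86, the foot of the radical line on ZS is 26.83 from Z and the perpendicular offset is √(37.5² − 26.83²) = 26.20. Taking the left-of-ZS solution: N = (32.92, 34.56).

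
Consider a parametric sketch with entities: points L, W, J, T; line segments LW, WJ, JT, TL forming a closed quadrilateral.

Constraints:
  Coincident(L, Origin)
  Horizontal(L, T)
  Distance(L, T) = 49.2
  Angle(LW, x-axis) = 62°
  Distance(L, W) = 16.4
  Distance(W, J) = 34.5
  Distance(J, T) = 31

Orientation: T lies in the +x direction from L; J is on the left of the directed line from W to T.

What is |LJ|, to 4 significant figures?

48.65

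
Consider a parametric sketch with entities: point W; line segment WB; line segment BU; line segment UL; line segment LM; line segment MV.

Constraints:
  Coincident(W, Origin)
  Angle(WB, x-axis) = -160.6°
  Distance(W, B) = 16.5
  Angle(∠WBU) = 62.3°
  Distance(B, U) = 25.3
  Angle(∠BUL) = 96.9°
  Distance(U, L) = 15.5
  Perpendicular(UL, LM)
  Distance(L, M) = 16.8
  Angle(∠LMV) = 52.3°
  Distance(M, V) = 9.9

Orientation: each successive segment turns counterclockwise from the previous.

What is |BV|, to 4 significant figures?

17.92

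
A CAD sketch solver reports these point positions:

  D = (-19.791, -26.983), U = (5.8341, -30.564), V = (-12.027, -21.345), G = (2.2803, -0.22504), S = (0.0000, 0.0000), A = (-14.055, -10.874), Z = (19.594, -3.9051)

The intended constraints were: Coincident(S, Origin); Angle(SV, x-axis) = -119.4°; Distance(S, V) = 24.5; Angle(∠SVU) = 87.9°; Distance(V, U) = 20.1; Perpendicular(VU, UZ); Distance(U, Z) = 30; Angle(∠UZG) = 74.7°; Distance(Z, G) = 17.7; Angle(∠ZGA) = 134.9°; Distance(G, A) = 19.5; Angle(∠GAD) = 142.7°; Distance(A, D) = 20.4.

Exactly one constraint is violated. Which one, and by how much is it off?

Distance(A, D) = 20.4 — off by 3.30.

S = (0.00, 0.00) ✓; SV at -119.4° ✓; |SV| = 24.50 ✓; ∠SVU = 87.90° ✓; |VU| = 20.10 ✓; ∠(VU, UZ) = 90.00° ✓; |UZ| = 30.00 ✓; ∠UZG = 74.70° ✓; |ZG| = 17.70 ✓; ∠ZGA = 134.9° ✓; |GA| = 19.50 ✓; ∠GAD = 142.7° ✓; |AD| = 17.10 ✗.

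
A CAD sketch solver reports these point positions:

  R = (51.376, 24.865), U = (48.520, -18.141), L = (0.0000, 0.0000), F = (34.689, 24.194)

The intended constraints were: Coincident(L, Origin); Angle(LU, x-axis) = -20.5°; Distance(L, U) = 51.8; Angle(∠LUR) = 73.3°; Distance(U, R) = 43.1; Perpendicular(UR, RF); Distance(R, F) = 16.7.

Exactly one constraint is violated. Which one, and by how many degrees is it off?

Perpendicular(UR, RF) — off by 6.10°.

L = (0.00, 0.00) ✓; LU at -20.50° ✓; |LU| = 51.80 ✓; ∠LUR = 73.30° ✓; |UR| = 43.10 ✓; ∠(UR, RF) = 96.10° ✗; |RF| = 16.70 ✓.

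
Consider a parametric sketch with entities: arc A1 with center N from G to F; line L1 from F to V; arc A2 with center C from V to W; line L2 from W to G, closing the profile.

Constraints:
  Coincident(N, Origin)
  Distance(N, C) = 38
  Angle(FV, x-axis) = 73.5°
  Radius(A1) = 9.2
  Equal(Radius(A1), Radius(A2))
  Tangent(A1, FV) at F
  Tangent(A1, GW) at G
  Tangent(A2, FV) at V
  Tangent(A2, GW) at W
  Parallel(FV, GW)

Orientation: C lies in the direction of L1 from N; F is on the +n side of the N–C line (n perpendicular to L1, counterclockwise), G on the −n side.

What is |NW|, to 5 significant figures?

39.098

The slot axis is L1's direction at 73.5°, so u = (cos 73.5°, sin 73.5°) = (0.28402, 0.95882) and n = (−sin 73.5°, cos 73.5°) = (-0.95882, 0.28402). N is at the origin and C lies 38.0 along u from N, so C = 38.0·u = (10.793, 36.435). Tangency of A1 to both parallel lines with radius 9.2 puts F and G at N ± 9.2·n: F = (-8.8211, 2.6129), G = (8.8211, -2.6129). Equal radii place V and W the same way about C: V = C + 9.2·n = (1.9714, 39.048), W = C − 9.2·n = (19.614, 33.822). Then |NW| = |W − N| = 39.098.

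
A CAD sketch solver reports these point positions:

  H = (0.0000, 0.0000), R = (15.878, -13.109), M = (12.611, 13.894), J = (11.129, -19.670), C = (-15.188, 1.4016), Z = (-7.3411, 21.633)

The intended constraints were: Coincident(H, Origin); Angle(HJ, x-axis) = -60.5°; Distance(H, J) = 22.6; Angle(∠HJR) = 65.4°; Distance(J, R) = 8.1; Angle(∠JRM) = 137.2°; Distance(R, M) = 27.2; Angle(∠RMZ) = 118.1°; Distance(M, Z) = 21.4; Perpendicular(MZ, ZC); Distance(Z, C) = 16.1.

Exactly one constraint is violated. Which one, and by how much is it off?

Distance(Z, C) = 16.1 — off by 5.60.

H = (0.00, 0.00) ✓; HJ at -60.50° ✓; |HJ| = 22.60 ✓; ∠HJR = 65.40° ✓; |JR| = 8.099 ✓; ∠JRM = 137.2° ✓; |RM| = 27.20 ✓; ∠RMZ = 118.1° ✓; |MZ| = 21.40 ✓; ∠(MZ, ZC) = 90.00° ✓; |ZC| = 21.70 ✗.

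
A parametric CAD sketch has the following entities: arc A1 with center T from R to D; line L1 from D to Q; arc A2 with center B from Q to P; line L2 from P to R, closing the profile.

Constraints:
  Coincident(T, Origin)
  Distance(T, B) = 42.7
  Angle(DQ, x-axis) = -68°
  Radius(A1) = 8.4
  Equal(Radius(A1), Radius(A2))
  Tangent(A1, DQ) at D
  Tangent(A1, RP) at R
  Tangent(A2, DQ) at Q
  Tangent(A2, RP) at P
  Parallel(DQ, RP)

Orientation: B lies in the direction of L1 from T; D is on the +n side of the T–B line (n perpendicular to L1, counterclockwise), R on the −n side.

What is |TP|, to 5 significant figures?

43.518

The slot axis is L1's direction at -68.0°, so u = (cos -68.0°, sin -68.0°) = (0.37461, -0.92718) and n = (−sin -68.0°, cos -68.0°) = (0.92718, 0.37461). T is at the origin and B lies 42.7 along u from T, so B = 42.7·u = (15.996, -39.591). Tangency of A1 to both parallel lines with radius 8.4 puts D and R at T ± 8.4·n: D = (7.7883, 3.1467), R = (-7.7883, -3.1467). Equal radii place Q and P the same way about B: Q = B + 8.4·n = (23.784, -36.444), P = B − 8.4·n = (8.2074, -42.737). Then |TP| = |P − T| = 43.518.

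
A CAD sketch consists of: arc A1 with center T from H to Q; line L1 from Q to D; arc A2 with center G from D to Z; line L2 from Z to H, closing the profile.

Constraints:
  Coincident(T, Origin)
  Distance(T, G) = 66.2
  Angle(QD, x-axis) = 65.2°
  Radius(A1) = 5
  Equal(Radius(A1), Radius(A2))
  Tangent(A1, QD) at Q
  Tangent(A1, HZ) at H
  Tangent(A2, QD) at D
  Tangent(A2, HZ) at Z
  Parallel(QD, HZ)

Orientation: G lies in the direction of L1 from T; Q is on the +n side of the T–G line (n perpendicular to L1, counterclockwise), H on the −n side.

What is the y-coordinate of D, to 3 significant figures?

62.2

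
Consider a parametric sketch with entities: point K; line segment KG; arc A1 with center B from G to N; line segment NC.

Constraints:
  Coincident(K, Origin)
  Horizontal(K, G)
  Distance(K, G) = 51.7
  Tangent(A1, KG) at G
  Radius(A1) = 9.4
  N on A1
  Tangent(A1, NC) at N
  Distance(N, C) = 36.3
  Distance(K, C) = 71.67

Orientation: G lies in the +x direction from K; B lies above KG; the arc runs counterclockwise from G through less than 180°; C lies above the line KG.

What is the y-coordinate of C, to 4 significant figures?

46.81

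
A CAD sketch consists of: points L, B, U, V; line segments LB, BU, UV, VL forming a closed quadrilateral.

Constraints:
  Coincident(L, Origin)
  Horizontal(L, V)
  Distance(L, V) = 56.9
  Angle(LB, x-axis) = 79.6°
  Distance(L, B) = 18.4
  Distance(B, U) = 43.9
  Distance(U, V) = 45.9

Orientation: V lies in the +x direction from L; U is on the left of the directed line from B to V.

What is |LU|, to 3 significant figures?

58.3

L is at the origin; L and V share the same y with |LV| = 56.9 and V in +x, so V = (56.9, 0). LB runs at 79.6° with |LB| = 18.4, so B = (3.32, 18.1). U is determined by |BU| = 43.9 and |UV| = 45.9 together: it lies at the intersection of circle(B, 43.9) and circle(V, 45.9). With |BV| = 56.6, the foot of the radical line on BV is 26.7 from B and the perpendicular offset is √(43.9² − 26.7²) = 34.9. Taking the left-of-BV solution: U = (39.8, 42.6).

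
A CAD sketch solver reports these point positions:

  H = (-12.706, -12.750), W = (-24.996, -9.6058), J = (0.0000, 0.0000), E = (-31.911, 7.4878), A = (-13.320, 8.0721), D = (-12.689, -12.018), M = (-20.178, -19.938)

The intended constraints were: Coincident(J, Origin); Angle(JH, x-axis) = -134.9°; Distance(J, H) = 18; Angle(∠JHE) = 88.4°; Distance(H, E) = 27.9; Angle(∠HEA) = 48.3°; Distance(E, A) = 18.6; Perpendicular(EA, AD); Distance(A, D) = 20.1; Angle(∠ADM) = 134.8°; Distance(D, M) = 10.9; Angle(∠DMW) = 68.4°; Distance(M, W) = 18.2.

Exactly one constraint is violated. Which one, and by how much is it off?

Distance(M, W) = 18.2 — off by 6.80.

J = (0.00, 0.00) ✓; JH at -134.9° ✓; |JH| = 18.00 ✓; ∠JHE = 88.40° ✓; |HE| = 27.90 ✓; ∠HEA = 48.30° ✓; |EA| = 18.60 ✓; ∠(EA, AD) = 90.00° ✓; |AD| = 20.10 ✓; ∠ADM = 134.8° ✓; |DM| = 10.90 ✓; ∠DMW = 68.40° ✓; |MW| = 11.40 ✗.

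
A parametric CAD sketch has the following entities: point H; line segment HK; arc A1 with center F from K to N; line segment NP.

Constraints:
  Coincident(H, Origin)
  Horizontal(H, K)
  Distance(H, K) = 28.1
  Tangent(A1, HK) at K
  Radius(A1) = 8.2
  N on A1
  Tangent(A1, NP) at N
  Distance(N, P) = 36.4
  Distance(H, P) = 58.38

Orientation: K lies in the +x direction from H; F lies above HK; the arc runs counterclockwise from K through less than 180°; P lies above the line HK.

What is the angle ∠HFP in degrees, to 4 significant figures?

122.0°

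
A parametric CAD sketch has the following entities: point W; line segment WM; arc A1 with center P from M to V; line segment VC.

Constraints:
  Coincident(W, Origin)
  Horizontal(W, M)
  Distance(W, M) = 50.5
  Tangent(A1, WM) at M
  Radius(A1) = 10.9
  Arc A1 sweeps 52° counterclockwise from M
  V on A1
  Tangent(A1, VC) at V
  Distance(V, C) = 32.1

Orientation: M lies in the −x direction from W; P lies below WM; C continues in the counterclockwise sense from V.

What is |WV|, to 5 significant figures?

59.238

W is at the origin; WM is horizontal with |WM| = 50.5 and M on the −x side, so M = (-50.500, 0.0000). Tangency of A1 to WM means the radius PM is perpendicular to WM, so P = M + (0, -10.9) = (-50.500, -10.900). On A1, M sits at bearing 90° from P; a 52° counterclockwise sweep puts V at bearing 142°, so V = P + 10.9·(cos 142°, sin 142°) = (-59.089, -4.1893). Then |WV| = |V − W| = 59.238.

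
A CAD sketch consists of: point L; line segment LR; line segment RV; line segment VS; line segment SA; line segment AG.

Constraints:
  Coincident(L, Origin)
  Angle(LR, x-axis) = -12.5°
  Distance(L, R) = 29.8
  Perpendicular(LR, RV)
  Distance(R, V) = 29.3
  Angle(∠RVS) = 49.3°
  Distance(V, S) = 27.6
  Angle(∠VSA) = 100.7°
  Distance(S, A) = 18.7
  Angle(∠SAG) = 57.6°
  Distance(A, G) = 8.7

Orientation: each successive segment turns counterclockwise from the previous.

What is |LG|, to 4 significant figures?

22.43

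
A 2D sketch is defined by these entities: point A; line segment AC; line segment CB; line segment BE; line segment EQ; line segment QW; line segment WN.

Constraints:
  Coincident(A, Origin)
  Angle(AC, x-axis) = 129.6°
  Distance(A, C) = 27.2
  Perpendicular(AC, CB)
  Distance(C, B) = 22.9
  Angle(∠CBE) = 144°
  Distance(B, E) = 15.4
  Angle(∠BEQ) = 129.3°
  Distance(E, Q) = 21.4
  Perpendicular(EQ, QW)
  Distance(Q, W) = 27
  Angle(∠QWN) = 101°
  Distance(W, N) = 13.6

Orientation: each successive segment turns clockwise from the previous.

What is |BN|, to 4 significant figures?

25.09

A is at the origin; AC runs at 129.6° with length 27.2, so C = (-17.34, 20.96). AC is perpendicular to CB, so CB runs at 39.60°; with |CB| = 22.9, B = (0.3068, 35.55). ∠CBE = 144.0° gives BE at 3.600° from the x-axis; with |BE| = 15.4, E = (15.68, 36.52). ∠BEQ = 129.3° gives EQ at -47.10° from the x-axis; with |EQ| = 21.4, Q = (30.24, 20.85). EQ is perpendicular to QW, so QW runs at -137.1°; with |QW| = 27.0, W = (10.47, 2.466). ∠QWN = 101.0° gives WN at 143.9° from the x-axis; with |WN| = 13.6, N = (-0.5235, 10.48). Then |BN| = |N − B| = 25.09.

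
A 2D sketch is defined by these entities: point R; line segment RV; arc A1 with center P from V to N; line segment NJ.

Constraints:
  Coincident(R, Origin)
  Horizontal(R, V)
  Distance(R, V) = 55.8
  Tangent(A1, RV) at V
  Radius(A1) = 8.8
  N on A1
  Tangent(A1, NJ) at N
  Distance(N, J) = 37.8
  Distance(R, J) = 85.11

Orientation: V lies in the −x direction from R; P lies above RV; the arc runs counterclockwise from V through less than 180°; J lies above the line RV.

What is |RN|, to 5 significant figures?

51.099

Checks: |PN| = 8.800 ✓; ∠(PN, NJ) = 90.00° ✓; |NJ| = 37.80 ✓; |RJ| = 85.11 ✓.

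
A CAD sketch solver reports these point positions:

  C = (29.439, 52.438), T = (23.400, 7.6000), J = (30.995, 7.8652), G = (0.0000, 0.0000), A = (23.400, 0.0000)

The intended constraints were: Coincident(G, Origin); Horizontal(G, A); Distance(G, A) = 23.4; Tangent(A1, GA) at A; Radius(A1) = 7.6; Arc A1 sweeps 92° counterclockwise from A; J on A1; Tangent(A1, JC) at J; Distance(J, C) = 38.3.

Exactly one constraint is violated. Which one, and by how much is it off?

Distance(J, C) = 38.3 — off by 6.30.

G = (0.00, 0.00) ✓; G.y = 0.00, A.y = 0.00 ✓; |GA| = 23.40 ✓; ∠(TA, AG) = 90.00° ✓; |TA| = 7.600 ✓; bearing(T→J) − bearing(T→A) = 92.00° ✓; |TJ| = 7.600 ✓; ∠(TJ, JC) = 90.00° ✓; |JC| = 44.60 ✗.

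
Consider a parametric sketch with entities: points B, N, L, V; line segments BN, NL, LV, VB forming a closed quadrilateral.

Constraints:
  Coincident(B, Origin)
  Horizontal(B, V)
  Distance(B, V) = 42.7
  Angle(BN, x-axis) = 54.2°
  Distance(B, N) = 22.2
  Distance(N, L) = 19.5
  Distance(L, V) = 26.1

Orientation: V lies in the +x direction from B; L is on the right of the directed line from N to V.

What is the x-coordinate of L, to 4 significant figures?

16.63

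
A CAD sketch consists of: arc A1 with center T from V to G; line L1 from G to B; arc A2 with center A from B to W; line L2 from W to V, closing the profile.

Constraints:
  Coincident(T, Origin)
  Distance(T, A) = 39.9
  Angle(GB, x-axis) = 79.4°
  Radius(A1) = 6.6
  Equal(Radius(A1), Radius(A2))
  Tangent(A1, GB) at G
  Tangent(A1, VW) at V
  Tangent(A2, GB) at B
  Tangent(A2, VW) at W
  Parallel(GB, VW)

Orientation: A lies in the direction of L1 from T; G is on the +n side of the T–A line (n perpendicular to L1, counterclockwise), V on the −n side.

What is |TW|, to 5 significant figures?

40.442

Tangency of A1 to both parallel lines with radius 6.6 puts G and V at T ± 6.6·n: G = (-6.4874, 1.2141), V = (6.4874, -1.2141). Equal radii place B and W the same way about A: B = A + 6.6·n = (0.85229, 40.433), W = A − 6.6·n = (13.827, 38.005). Then |TW| = |W − T| = 40.442.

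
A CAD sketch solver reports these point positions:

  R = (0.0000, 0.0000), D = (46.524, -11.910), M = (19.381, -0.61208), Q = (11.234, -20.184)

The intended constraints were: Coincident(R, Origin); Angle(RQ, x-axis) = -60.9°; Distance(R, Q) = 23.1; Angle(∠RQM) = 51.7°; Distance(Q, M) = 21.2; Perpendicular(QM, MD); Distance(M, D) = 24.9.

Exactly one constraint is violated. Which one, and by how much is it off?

Distance(M, D) = 24.9 — off by 4.50.

R = (0.00, 0.00) ✓; RQ at -60.90° ✓; |RQ| = 23.10 ✓; ∠RQM = 51.70° ✓; |QM| = 21.20 ✓; ∠(QM, MD) = 90.00° ✓; |MD| = 29.40 ✗.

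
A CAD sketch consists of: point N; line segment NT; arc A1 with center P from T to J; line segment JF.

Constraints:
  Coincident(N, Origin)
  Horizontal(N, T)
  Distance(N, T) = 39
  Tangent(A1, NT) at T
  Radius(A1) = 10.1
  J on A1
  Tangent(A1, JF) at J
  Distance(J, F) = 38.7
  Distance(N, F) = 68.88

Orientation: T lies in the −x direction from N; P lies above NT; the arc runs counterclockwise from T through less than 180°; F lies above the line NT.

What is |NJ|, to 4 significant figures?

33.59

Checks: |PJ| = 10.10 ✓; ∠(PJ, JF) = 90.00° ✓; |JF| = 38.70 ✓; |NF| = 68.88 ✓.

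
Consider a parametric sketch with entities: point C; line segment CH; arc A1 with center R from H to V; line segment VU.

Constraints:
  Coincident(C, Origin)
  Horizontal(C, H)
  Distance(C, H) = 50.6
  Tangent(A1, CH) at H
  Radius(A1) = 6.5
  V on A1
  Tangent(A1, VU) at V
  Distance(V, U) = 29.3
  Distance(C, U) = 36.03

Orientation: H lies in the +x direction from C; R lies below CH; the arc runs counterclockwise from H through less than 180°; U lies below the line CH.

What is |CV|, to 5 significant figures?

45.740

C is at the origin; C and H share the same y with |CH| = 50.6 and H on the +x side, so H = (50.600, 0.0000). The tangent condition forces RH to be normal to CH, so R = H + (0, -6.5) = (50.600, -6.5000). Since RV ⟂ VU (tangency), |RU| = √(6.5² + 29.3²) = 30.012 regardless of where V sits on A1. So U lies on both circle(C, 36.03) and circle(R, 30.012); the below-CH intersection is U = (26.510, -24.400). V is the foot of the tangent from U: V = (45.685, -2.2461).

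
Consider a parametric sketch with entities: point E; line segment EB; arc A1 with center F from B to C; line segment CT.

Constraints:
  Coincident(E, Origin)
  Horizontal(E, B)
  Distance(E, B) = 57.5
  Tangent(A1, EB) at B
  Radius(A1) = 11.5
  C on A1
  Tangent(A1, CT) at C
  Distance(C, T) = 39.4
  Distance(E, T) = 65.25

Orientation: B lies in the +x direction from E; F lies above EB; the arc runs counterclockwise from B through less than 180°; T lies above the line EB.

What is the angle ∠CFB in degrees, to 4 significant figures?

127.9°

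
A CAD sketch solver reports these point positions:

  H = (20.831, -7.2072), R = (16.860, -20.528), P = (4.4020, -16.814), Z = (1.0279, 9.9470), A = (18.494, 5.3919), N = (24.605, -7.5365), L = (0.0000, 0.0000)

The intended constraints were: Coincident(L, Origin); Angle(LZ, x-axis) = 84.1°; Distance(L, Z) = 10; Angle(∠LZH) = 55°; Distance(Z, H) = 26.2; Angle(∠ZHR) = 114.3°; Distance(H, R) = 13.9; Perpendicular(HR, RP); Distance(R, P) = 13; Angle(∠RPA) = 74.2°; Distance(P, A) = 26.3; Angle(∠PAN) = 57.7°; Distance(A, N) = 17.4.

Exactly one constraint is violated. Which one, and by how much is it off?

Distance(A, N) = 17.4 — off by 3.10.

L = (0.00, 0.00) ✓; LZ at 84.10° ✓; |LZ| = 10.00 ✓; ∠LZH = 55.00° ✓; |ZH| = 26.20 ✓; ∠ZHR = 114.3° ✓; |HR| = 13.90 ✓; ∠(HR, RP) = 90.00° ✓; |RP| = 13.00 ✓; ∠RPA = 74.20° ✓; |PA| = 26.30 ✓; ∠PAN = 57.70° ✓; |AN| = 14.30 ✗.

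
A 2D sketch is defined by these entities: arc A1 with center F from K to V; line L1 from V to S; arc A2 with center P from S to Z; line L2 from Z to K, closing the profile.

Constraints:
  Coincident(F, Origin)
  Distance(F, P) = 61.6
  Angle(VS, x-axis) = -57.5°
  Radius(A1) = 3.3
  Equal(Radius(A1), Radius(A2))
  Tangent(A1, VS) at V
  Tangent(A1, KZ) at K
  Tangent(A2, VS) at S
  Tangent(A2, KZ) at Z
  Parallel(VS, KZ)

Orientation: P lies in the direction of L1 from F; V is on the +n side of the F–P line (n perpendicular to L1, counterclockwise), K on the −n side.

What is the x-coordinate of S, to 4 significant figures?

35.88

The slot axis is L1's direction at -57.5°, so u = (cos -57.5°, sin -57.5°) = (0.5373, -0.8434) and n = (−sin -57.5°, cos -57.5°) = (0.8434, 0.5373). F is at the origin and P lies 61.6 along u from F, so P = 61.6·u = (33.10, -51.95). Tangency of A1 to both parallel lines with radius 3.3 puts V and K at F ± 3.3·n: V = (2.783, 1.773), K = (-2.783, -1.773). Equal radii place S and Z the same way about P: S = P + 3.3·n = (35.88, -50.18), Z = P − 3.3·n = (30.31, -53.73). So S.x = 35.88.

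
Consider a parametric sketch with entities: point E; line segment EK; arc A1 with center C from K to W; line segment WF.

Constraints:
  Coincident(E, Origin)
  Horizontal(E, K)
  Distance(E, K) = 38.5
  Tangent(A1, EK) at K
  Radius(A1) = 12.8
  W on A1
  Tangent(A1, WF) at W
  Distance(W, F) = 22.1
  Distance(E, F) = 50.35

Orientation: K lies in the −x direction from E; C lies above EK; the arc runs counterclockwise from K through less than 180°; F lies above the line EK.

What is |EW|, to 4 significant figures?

31.25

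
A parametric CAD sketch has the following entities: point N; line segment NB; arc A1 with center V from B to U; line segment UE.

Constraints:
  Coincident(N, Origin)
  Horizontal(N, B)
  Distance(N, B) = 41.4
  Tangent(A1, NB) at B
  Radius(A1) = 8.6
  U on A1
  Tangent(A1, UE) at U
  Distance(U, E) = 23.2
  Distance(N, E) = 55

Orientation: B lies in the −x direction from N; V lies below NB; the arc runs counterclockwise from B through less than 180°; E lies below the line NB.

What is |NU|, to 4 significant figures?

50.87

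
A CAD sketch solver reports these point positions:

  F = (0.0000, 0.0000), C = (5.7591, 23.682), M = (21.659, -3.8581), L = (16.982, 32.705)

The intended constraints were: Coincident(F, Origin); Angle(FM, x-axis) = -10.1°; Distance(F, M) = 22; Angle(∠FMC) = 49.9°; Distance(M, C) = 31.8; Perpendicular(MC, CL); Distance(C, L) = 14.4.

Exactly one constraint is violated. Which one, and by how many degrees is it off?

Perpendicular(MC, CL) — off by 8.80°.

F = (0.00, 0.00) ✓; FM at -10.10° ✓; |FM| = 22.00 ✓; ∠FMC = 49.90° ✓; |MC| = 31.80 ✓; ∠(MC, CL) = 81.20° ✗; |CL| = 14.40 ✓.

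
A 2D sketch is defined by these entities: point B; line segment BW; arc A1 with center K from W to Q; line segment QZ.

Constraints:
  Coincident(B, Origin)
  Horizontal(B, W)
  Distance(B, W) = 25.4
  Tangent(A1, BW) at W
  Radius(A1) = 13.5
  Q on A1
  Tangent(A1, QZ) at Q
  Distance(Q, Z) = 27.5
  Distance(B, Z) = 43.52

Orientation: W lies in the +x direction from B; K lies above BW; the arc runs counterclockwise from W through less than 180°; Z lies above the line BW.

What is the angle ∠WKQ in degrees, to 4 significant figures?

140.0°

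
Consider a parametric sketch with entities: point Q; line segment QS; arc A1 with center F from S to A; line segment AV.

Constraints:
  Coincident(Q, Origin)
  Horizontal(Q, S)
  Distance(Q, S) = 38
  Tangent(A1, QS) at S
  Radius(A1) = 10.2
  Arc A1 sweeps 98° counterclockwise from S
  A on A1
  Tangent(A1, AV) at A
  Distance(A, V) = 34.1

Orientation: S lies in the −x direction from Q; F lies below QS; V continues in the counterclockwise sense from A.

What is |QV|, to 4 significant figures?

62.77

Q is at the origin; QS is horizontal with |QS| = 38.0 and S on the −x side, so S = (-38.00, 0.000). The tangent condition forces FS to be normal to QS, so F = S + (0, -10.2) = (-38.00, -10.20). On A1, S sits at bearing 90° from F; a 98° counterclockwise sweep puts A at bearing 188°, so A = F + 10.2·(cos 188°, sin 188°) = (-48.10, -11.62). Since A1 is tangent to AV there, FA ⟂ AV, so AV runs along (−sin 188°, cos 188°); with |AV| = 34.1, V = (-43.35, -45.39). Then |QV| = |V − Q| = 62.77.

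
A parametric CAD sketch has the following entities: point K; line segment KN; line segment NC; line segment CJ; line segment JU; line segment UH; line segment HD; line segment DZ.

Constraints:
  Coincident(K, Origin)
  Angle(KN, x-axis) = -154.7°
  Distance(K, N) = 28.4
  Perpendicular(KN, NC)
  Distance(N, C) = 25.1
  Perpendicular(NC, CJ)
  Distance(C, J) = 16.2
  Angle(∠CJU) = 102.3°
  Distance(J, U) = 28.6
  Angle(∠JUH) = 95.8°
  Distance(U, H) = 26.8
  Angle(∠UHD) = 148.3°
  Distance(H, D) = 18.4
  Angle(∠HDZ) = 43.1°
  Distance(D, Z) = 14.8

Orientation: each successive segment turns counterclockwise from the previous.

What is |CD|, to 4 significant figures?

38.26

∠JUH = 95.8° gives UH at -172.8° from the x-axis; with |UH| = 26.8, H = (-33.33, -3.398). ∠UHD = 148.3° gives HD at -141.1° from the x-axis; with |HD| = 18.4, D = (-47.65, -14.95). Then |CD| = |D − C| = 38.26.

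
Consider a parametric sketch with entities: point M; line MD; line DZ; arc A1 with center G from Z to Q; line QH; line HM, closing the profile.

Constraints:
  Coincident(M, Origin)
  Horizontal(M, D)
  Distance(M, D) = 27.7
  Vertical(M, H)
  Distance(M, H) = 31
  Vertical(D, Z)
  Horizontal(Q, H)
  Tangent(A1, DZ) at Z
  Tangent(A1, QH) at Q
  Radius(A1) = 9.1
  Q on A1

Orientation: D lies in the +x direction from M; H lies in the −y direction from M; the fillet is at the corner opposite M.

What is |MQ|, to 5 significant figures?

36.152

M is at the origin; MD is horizontal with |MD| = 27.7 and D on the +x side, so D = (27.700, 0.0000). M and H share the same x with |MH| = 31.0 and H on the −y side, so H = (0.0000, -31.000). The virtual corner opposite M is at (27.700, -31.000). Since A1 is tangent to DZ there, GZ ⟂ DZ and A1 meets QH tangentially, so GQ is at right angles to QH, with radius 9.1, so the center G sits 9.1 in from both sides at G = (18.600, -21.900). That places the tangent points at Z = (27.700, -21.900) on DZ and Q = (18.600, -31.000) on QH. Then |MQ| = |Q − M| = 36.152.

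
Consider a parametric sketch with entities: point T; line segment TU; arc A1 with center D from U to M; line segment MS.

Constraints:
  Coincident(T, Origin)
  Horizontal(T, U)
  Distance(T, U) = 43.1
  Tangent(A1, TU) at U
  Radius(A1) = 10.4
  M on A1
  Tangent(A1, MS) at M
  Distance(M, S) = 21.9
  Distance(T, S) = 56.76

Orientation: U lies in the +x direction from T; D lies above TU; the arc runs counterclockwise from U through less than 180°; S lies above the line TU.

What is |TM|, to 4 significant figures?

54.67

T is at the origin; T and U share the same y with |TU| = 43.1 and U on the +x side, so U = (43.10, 0.000). The tangent condition forces DU to be normal to TU, so D = U + (0, 10.4) = (43.10, 10.40). Since DM ⟂ MS (tangency), |DS| = √(10.4² + 21.9²) = 24.24 regardless of where M sits on A1. So S lies on both circle(T, 56.76) and circle(D, 24.24); the above-TU intersection is S = (45.02, 34.57). M is the foot of the tangent from S: M = (52.82, 14.10).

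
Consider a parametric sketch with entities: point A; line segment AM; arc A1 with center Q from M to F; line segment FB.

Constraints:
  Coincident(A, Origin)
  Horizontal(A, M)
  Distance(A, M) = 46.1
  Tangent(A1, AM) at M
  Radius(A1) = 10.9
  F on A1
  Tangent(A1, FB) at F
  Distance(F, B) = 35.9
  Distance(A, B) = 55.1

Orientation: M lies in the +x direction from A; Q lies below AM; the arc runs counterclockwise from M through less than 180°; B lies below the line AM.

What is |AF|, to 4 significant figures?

36.57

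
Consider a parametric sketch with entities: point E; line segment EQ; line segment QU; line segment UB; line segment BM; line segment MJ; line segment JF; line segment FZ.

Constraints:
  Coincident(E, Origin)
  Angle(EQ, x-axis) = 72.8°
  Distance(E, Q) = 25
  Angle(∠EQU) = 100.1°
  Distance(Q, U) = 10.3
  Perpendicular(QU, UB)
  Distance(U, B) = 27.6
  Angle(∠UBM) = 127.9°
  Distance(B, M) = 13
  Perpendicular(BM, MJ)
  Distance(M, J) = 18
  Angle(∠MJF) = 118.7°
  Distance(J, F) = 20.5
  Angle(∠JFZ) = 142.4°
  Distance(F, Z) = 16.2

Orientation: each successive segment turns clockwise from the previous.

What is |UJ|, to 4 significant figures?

30.19

E is at the origin; EQ runs at 72.8° with length 25.0, so Q = (7.393, 23.88). ∠EQU = 100.1° gives QU at -7.100° from the x-axis; with |QU| = 10.3, U = (17.61, 22.61). QU is perpendicular to UB, so UB runs at -97.10°; with |UB| = 27.6, B = (14.20, -4.779). ∠UBM = 127.9° gives BM at -149.2° from the x-axis; with |BM| = 13.0, M = (3.036, -11.44). BM is perpendicular to MJ, so MJ runs at 120.8°; with |MJ| = 18.0, J = (-6.181, 4.025). Then |UJ| = |J − U| = 30.19.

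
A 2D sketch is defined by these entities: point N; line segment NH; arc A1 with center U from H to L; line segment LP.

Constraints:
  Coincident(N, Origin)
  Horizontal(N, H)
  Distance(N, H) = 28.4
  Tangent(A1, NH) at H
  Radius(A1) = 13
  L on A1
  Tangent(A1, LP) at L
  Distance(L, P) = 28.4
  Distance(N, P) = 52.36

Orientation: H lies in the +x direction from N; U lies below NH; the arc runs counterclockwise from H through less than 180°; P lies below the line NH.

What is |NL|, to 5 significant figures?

24.625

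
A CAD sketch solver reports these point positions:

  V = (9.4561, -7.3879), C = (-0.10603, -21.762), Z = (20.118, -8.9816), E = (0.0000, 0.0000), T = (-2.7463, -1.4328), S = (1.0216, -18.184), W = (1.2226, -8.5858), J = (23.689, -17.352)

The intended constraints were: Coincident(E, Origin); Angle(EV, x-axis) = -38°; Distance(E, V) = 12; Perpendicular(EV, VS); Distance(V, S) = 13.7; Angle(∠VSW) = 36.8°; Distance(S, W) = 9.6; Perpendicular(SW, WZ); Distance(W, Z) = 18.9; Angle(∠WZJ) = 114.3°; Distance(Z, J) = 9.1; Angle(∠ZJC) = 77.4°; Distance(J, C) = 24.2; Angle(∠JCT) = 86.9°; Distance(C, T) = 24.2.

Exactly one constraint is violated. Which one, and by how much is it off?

Distance(C, T) = 24.2 — off by 3.70.

E = (0.00, 0.00) ✓; EV at -38.00° ✓; |EV| = 12.00 ✓; ∠(EV, VS) = 90.00° ✓; |VS| = 13.70 ✓; ∠VSW = 36.80° ✓; |SW| = 9.600 ✓; ∠(SW, WZ) = 90.00° ✓; |WZ| = 18.90 ✓; ∠WZJ = 114.3° ✓; |ZJ| = 9.100 ✓; ∠ZJC = 77.40° ✓; |JC| = 24.20 ✓; ∠JCT = 86.90° ✓; |CT| = 20.50 ✗.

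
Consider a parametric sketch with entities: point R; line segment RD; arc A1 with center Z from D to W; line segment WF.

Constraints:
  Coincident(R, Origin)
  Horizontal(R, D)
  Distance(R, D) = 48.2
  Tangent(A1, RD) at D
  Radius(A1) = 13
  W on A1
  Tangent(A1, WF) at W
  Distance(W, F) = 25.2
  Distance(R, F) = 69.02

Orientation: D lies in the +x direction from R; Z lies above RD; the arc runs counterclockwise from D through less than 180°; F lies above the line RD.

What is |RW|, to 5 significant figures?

62.898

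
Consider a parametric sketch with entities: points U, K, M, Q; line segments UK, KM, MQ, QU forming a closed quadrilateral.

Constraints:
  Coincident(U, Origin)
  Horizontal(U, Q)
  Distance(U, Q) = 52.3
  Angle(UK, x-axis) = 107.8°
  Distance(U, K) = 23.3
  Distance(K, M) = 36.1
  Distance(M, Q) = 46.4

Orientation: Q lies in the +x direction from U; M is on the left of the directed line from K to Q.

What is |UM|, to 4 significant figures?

45.57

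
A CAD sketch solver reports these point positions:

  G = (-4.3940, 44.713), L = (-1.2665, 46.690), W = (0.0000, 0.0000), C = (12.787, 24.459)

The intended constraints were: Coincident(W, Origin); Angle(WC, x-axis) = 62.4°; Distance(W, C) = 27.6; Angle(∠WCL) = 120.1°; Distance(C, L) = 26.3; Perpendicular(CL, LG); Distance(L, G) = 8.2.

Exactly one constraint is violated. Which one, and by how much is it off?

Distance(L, G) = 8.2 — off by 4.50.

W = (0.00, 0.00) ✓; WC at 62.40° ✓; |WC| = 27.60 ✓; ∠WCL = 120.1° ✓; |CL| = 26.30 ✓; ∠(CL, LG) = 90.00° ✓; |LG| = 3.700 ✗.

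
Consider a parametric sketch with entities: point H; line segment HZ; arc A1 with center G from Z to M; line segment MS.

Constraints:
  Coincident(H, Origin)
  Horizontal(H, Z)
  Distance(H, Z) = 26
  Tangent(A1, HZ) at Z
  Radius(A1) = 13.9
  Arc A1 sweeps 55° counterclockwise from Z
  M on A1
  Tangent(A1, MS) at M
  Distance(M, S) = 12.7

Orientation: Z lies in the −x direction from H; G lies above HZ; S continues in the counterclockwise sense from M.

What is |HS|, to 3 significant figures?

17.9

H is at the origin; H and Z share the same y with |HZ| = 26.0 and Z on the −x side, so Z = (-26.0, 0.00). Tangency of A1 to HZ means the radius GZ is perpendicular to HZ, so G = Z + (0, 13.9) = (-26.0, 13.9). On A1, Z sits at bearing -90° from G; a 55° counterclockwise sweep puts M at bearing -35°, so M = G + 13.9·(cos -35°, sin -35°) = (-14.6, 5.93). Tangency of A1 to MS means the radius GM is perpendicular to MS, so MS runs along (−sin -35°, cos -35°); with |MS| = 12.7, S = (-7.33, 16.3). Then |HS| = |S − H| = 17.9.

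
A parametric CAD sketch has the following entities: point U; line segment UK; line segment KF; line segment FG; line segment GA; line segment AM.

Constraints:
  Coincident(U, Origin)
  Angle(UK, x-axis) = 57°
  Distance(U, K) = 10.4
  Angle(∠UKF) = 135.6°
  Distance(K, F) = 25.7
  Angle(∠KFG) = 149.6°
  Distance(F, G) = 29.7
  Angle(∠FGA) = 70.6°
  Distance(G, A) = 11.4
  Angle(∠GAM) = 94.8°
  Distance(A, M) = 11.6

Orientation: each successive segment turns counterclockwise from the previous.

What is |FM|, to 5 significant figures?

16.644

U is at the origin; UK runs at 57.0° with length 10.4, so K = (5.6642, 8.7222). ∠UKF = 135.6° gives KF at 101.40° from the x-axis; with |KF| = 25.7, F = (0.58445, 33.915). ∠KFG = 149.6° gives FG at 131.80° from the x-axis; with |FG| = 29.7, G = (-19.212, 56.056). ∠FGA = 70.6° gives GA at -118.80° from the x-axis; with |GA| = 11.4, A = (-24.704, 46.066). ∠GAM = 94.8° gives AM at -33.600° from the x-axis; with |AM| = 11.6, M = (-15.042, 39.647). Then |FM| = |M − F| = 16.644.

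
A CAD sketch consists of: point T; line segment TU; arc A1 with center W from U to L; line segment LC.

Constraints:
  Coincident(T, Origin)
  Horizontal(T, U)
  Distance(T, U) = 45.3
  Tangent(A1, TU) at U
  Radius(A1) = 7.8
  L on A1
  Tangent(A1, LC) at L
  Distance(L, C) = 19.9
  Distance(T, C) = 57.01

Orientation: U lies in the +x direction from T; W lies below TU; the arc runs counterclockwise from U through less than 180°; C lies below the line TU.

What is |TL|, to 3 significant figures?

40.5

T is at the origin; TU is horizontal with |TU| = 45.3 and U on the +x side, so U = (45.3, 0.00). Since A1 is tangent to TU there, WU ⟂ TU, so W = U + (0, -7.8) = (45.3, -7.80). Since WL ⟂ LC (tangency), |WC| = √(7.8² + 19.9²) = 21.4 regardless of where L sits on A1. So C lies on both circle(T, 57.01) and circle(W, 21.4); the below-TU intersection is C = (49.2, -28.8). L is the foot of the tangent from C: L = (38.7, -11.9).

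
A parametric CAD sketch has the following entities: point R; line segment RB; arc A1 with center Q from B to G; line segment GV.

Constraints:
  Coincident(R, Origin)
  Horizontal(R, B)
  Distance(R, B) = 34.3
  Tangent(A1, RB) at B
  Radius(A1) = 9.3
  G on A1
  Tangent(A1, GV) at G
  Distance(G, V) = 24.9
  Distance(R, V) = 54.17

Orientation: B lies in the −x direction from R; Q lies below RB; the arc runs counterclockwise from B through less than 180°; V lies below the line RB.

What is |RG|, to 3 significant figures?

44.7

Checks: |QG| = 9.300 ✓; ∠(QG, GV) = 90.00° ✓; |GV| = 24.90 ✓; |RV| = 54.17 ✓.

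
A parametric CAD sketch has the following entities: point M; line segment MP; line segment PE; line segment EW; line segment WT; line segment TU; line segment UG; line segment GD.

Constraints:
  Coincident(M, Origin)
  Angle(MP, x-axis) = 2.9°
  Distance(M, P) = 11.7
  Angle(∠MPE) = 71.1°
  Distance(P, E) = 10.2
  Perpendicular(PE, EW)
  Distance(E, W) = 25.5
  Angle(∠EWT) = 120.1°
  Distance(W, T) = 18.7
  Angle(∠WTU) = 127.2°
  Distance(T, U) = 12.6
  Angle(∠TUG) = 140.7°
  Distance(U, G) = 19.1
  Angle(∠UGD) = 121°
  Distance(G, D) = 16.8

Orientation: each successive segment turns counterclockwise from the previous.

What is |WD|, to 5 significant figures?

38.808

M is at the origin; MP runs at 2.9° with length 11.7, so P = (11.685, 0.59194). ∠MPE = 71.1° gives PE at 111.80° from the x-axis; with |PE| = 10.2, E = (7.8971, 10.062). PE ⟂ EW, so EW runs at -158.20°; with |EW| = 25.5, W = (-15.779, 0.59261). ∠EWT = 120.1° gives WT at -98.300° from the x-axis; with |WT| = 18.7, T = (-18.479, -17.912). ∠WTU = 127.2° gives TU at -45.500° from the x-axis; with |TU| = 12.6, U = (-9.6473, -26.898). ∠TUG = 140.7° gives UG at -6.2000° from the x-axis; with |UG| = 19.1, G = (9.3410, -28.961). ∠UGD = 121.0° gives GD at 52.800° from the x-axis; with |GD| = 16.8, D = (19.498, -15.580). Then |WD| = |D − W| = 38.808.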